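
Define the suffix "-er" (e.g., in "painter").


Suffix: -er
Example: painter = paint + -er
Meaning = one who / more


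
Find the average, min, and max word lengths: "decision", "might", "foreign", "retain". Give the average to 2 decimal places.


Lengths: "decision"=8, "might"=5, "foreign"=7, "retain"=6
Sum = 26, Count = 4
Average = 26/4 = 6.50
= avg=6.50, min=5, max=8


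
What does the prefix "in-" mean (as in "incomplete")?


Prefix: in-
Example: incomplete (in- + complete)
Meaning = not / into


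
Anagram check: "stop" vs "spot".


Word 1: "stop" → sorted: opst
Word 2: "spot" → sorted: opst
Same letters? opst == opst
Anagram = Yes


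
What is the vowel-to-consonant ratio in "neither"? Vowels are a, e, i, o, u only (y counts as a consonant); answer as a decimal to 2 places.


Word: "neither"
Vowels (a,e,i,o,u): 3
Consonants: 4
Ratio = 3/4
= 0.75


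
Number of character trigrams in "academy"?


Word: "academy" (length 7)
Number of 3-grams = length - 3 + 1 = 7 - 3 + 1
= 5


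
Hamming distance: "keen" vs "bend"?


Comparing character by character (same length = 4):
  Pos 0: 'k' vs 'b' !=
  Pos 1: 'e' vs 'e' =
  Pos 2: 'e' vs 'n' !=
  Pos 3: 'n' vs 'd' !=
Hamming distance = 3


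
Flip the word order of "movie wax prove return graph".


Original: "movie wax prove return graph"
Words (1..n): movie | wax | prove | return | graph
Reversed (n..1): graph | return | prove | wax | movie
Result = "graph return prove wax movie"


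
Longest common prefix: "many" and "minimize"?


Word 1: "many"
Word 2: "minimize"
Comparing from start:
  Pos 0: 'm' == 'm'
  Pos 1: 'a' != 'i' (stop)
LCP = "m" (length 1)


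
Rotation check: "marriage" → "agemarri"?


Word: "marriage", Candidate: "agemarri"
Method: check if candidate is substring of word+word
"marriagemarriage" contains "agemarri"? Yes
Is rotation = Yes


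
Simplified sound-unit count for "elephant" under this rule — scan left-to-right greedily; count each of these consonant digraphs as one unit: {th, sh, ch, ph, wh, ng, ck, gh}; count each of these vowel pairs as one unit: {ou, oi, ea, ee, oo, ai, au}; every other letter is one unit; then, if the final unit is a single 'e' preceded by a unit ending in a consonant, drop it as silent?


Word: "elephant" (8 letters)
Left-to-right scan:
  [1] 'e' (letter)
  [2] 'l' (letter)
  [3] 'e' (letter)
  [4] 'ph' (digraph)
  [5] 'a' (letter)
  [6] 'n' (letter)
  [7] 't' (letter)
Units from scan: 7
Sound units = 7 units


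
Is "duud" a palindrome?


Word: "duud"
Reversed: "duud"
Forward == Backward? duud == duud
Palindrome = Yes


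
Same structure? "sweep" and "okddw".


Pattern of "sweep": [0, 1, 2, 2, 3]
Pattern of "okddw": [0, 1, 2, 2, 3]
Patterns match
Same pattern = Yes


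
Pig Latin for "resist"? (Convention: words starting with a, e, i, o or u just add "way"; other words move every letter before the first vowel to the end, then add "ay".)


Word: "resist"
Starts with consonant(s) → move to end, add 'ay'
Consonant cluster: "r"
Pig Latin = "esistray"


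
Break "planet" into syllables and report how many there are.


Word: "planet"
Syllable breakdown: plan | et
Counting: 2 parts
= 2 syllables


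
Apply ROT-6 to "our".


Word: "our"
Shift: 6
Each letter → (letter + shift) mod 26:
  'o' (14) + 6 = 20 → 'u'
  'u' (20) + 6 = 0 → 'a'
  'r' (17) + 6 = 23 → 'x'
Result = "uax"


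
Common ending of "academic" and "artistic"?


Word 1: "academic"
Word 2: "artistic"
Comparing from end:
  Pos -1: 'c' == 'c'
  Pos -2: 'i' == 'i'
  Pos -3: 'm' != 't' (stop)
LCS = "ic" (length 2)


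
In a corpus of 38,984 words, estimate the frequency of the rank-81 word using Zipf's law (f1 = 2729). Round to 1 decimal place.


Zipf's law: f(r) = f(1) / r
f(1) = 2729
f(81) = 2729 / 81
= 33.7 occurrences


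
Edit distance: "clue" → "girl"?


Word 1: "clue" (length 4)
Word 2: "girl" (length 4)
One optimal edit sequence (insert/delete/substitute each cost 1):
  1. substitute 'c' -> 'g'  (+1)
  2. substitute 'l' -> 'i'  (+1)
  3. substitute 'u' -> 'r'  (+1)
  4. substitute 'e' -> 'l'  (+1)
Total edit operations: 4
Edit distance = 4


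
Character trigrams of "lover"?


Word: "lover" (length 5)
Number of trigrams = 5 - 3 + 1 = 3
  Position 0: "lov"
  Position 1: "ove"
  Position 2: "ver"
Trigrams = "lov", "ove", "ver"


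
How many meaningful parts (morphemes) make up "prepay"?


Word: "prepay"
Morphemes: pre- / pay
Each morpheme carries meaning
= 2 morphemes


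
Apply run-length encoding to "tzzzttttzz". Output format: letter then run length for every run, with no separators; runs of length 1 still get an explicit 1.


String: "tzzzttttzz"
Scanning for consecutive runs:
  't' x 1
  'z' x 3
  't' x 4
  'z' x 2
RLE = "t1z3t4z2"


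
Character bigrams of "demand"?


Word: "demand" (length 6)
Number of bigrams = 6 - 2 + 1 = 5
  Position 0: "de"
  Position 1: "em"
  Position 2: "ma"
  Position 3: "an"
  Position 4: "nd"
Bigrams = "de", "em", "ma", "an", "nd"


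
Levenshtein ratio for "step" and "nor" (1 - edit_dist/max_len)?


Word 1: "step" (length 4)
Word 2: "nor" (length 3)
One optimal edit sequence:
  1. delete 's'  (+1)
  2. substitute 't' -> 'n'  (+1)
  3. substitute 'e' -> 'o'  (+1)
  4. substitute 'p' -> 'r'  (+1)
Edit distance = 4
Max length = max(4, 3) = 4
Similarity = 1 - 4/4
= 0.0000


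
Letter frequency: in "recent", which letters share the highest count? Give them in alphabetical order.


Word: "recent"
Letter counts:
  'c': 1
  'e': 2
  'n': 1
  'r': 1
  't': 1
Maximum count = 2
Most frequent = 'e' (2 times each)


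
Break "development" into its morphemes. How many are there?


Word: "development"
Morphemes: develop + -ment
Each morpheme carries meaning
= 2 morphemes


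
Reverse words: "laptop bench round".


Original: "laptop bench round"
Words (1..n): laptop | bench | round
Reversed (n..1): round | bench | laptop
Result = "round bench laptop"


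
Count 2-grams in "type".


Word: "type" (length 4)
Number of 2-grams = length - 2 + 1 = 4 - 2 + 1
= 3


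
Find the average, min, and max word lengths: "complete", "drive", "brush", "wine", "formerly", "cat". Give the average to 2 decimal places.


Lengths: "complete"=8, "drive"=5, "brush"=5, "wine"=4, "formerly"=8, "cat"=3
Sum = 33, Count = 6
Average = 33/6 = 5.50
= avg=5.50, min=3, max=8


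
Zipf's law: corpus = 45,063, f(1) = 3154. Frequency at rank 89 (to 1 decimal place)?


Zipf's law: f(r) = f(1) / r
f(1) = 3154
f(89) = 3154 / 89
= 35.4 occurrences


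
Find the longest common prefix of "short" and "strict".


Word 1: "short"
Word 2: "strict"
Comparing from start:
  Pos 0: 's' == 's'
  Pos 1: 'h' != 't' (stop)
LCP = "s" (length 1)


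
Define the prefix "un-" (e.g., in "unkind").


Prefix: un-
Example: unkind (un- + kind)
Meaning = not / reverse


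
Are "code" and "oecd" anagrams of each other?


Word 1: "code" → sorted: cdeo
Word 2: "oecd" → sorted: cdeo
Same letters? cdeo == cdeo
Anagram = Yes


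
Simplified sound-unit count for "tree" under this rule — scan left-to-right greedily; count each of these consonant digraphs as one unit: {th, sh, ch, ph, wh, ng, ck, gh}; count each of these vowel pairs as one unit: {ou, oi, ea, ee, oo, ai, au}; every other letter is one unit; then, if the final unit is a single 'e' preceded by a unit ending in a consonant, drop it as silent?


Word: "tree" (4 letters)
Left-to-right scan:
  [1] 't' (letter)
  [2] 'r' (letter)
  [3] 'ee' (vowel-pair)
Units from scan: 3
Sound units = 3 units


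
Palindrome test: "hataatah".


Word: "hataatah"
Reversed: "hataatah"
Forward == Backward? hataatah == hataatah
Palindrome = Yes


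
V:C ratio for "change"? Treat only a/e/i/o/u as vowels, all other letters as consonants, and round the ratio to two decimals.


Word: "change"
Vowels (a,e,i,o,u): 2
Consonants: 4
Ratio = 2/4
= 0.50


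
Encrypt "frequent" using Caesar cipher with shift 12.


Word: "frequent"
Shift: 12
Each letter → (letter + shift) mod 26:
  'f' (5) + 12 = 17 → 'r'
  'r' (17) + 12 = 3 → 'd'
  'e' (4) + 12 = 16 → 'q'
  'q' (16) + 12 = 2 → 'c'
  'u' (20) + 12 = 6 → 'g'
  'e' (4) + 12 = 16 → 'q'
  'n' (13) + 12 = 25 → 'z'
  't' (19) + 12 = 5 → 'f'
Result = "rdqcgqzf"


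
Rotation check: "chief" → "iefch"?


Word: "chief", Candidate: "iefch"
Method: check if candidate is substring of word+word
"chiefchief" contains "iefch"? Yes
Is rotation = Yes


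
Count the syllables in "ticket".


Word: "ticket"
Syllable breakdown: tick · et
Counting: 2 parts
= 2 syllables


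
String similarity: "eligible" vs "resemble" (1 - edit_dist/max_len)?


Word 1: "eligible" (length 8)
Word 2: "resemble" (length 8)
One optimal edit sequence:
  1. substitute 'e' -> 'r'  (+1)
  2. substitute 'l' -> 'e'  (+1)
  3. substitute 'i' -> 's'  (+1)
  4. substitute 'g' -> 'e'  (+1)
  5. substitute 'i' -> 'm'  (+1)
  6. keep 'b'
  7. keep 'l'
  8. keep 'e'
Edit distance = 5
Max length = max(8, 8) = 8
Similarity = 1 - 5/8
= 0.3750


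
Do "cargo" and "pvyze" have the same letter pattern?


Pattern of "cargo": [0, 1, 2, 3, 4]
Pattern of "pvyze": [0, 1, 2, 3, 4]
Patterns match
Same pattern = Yes


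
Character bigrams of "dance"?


Word: "dance" (length 5)
Number of bigrams = 5 - 2 + 1 = 4
  Position 0: "da"
  Position 1: "an"
  Position 2: "nc"
  Position 3: "ce"
Bigrams = "da", "an", "nc", "ce"


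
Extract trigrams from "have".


Word: "have" (length 4)
Number of trigrams = 4 - 3 + 1 = 2
  Position 0: "hav"
  Position 1: "ave"
Trigrams = "hav", "ave"


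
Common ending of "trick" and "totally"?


Word 1: "trick"
Word 2: "totally"
Comparing from end:
  Pos -1: 'k' != 'y' (stop)
LCS = "" (length 0)


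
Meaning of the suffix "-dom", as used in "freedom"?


Suffix: -dom
As in: freedom -> free + -dom
Meaning = state / realm


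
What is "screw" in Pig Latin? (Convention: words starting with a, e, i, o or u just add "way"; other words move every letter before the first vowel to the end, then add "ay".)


Word: "screw"
Starts with consonant(s) → move to end, add 'ay'
Consonant cluster: "scr"
Pig Latin = "ewscray"


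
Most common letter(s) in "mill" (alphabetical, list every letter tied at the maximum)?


Word: "mill"
Letter counts:
  'i': 1
  'l': 2
  'm': 1
Maximum count = 2
Most frequent = 'l' (2 times each)


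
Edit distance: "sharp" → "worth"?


Word 1: "sharp" (length 5)
Word 2: "worth" (length 5)
One optimal edit sequence (insert/delete/substitute each cost 1):
  1. substitute 's' -> 'w'  (+1)
  2. substitute 'h' -> 'o'  (+1)
  3. substitute 'a' -> 'r'  (+1)
  4. substitute 'r' -> 't'  (+1)
  5. substitute 'p' -> 'h'  (+1)
Total edit operations: 5
Edit distance = 5


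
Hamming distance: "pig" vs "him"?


Comparing character by character (same length = 3):
  Pos 0: 'p' vs 'h' !=
  Pos 1: 'i' vs 'i' =
  Pos 2: 'g' vs 'm' !=
Hamming distance = 2


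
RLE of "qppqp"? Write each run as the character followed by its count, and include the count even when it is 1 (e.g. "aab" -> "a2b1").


String: "qppqp"
Scanning for consecutive runs:
  'q' x 1
  'p' x 2
  'q' x 1
  'p' x 1
RLE = "q1p2q1p1"


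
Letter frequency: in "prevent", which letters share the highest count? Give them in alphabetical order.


Word: "prevent"
Letter counts:
  'e': 2
  'n': 1
  'p': 1
  'r': 1
  't': 1
  'v': 1
Maximum count = 2
Most frequent = 'e' (2 times each)


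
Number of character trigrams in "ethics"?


Word: "ethics" (length 6)
Number of 3-grams = length - 3 + 1 = 6 - 3 + 1
= 4


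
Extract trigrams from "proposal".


Word: "proposal" (length 8)
Number of trigrams = 8 - 3 + 1 = 6
  Position 0: "pro"
  Position 1: "rop"
  Position 2: "opo"
  Position 3: "pos"
  Position 4: "osa"
  Position 5: "sal"
Trigrams = "pro", "rop", "opo", "pos", "osa", "sal"


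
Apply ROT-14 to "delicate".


Word: "delicate"
Shift: 14
Each letter → (letter + shift) mod 26:
  'd' (3) + 14 = 17 → 'r'
  'e' (4) + 14 = 18 → 's'
  'l' (11) + 14 = 25 → 'z'
  'i' (8) + 14 = 22 → 'w'
  'c' (2) + 14 = 16 → 'q'
  'a' (0) + 14 = 14 → 'o'
  't' (19) + 14 = 7 → 'h'
  'e' (4) + 14 = 18 → 's'
Result = "rszwqohs"


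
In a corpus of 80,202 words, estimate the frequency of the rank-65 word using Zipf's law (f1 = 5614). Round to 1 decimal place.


Zipf's law: f(r) = f(1) / r
f(1) = 5614
f(65) = 5614 / 65
= 86.4 occurrences


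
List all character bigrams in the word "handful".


Word: "handful" (length 7)
Number of bigrams = 7 - 2 + 1 = 6
  Position 0: "ha"
  Position 1: "an"
  Position 2: "nd"
  Position 3: "df"
  Position 4: "fu"
  Position 5: "ul"
Bigrams = "ha", "an", "nd", "df", "fu", "ul"


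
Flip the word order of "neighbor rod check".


Original: "neighbor rod check"
Words (1..n): neighbor | rod | check
Reversed (n..1): check | rod | neighbor
Result = "check rod neighbor"


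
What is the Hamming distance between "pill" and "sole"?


Comparing character by character (same length = 4):
  Pos 0: 'p' vs 's' !=
  Pos 1: 'i' vs 'o' !=
  Pos 2: 'l' vs 'l' =
  Pos 3: 'l' vs 'e' !=
Hamming distance = 3


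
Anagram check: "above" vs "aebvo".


Word 1: "above" → sorted: abeov
Word 2: "aebvo" → sorted: abeov
Same letters? abeov == abeov
Anagram = Yes


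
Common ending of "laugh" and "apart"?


Word 1: "laugh"
Word 2: "apart"
Comparing from end:
  Pos -1: 'h' != 't' (stop)
LCS = "" (length 0)


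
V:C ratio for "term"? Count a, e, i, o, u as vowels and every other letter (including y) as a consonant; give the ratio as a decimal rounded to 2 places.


Word: "term"
Vowels (a,e,i,o,u): 1
Consonants: 3
Ratio = 1/3
= 0.33


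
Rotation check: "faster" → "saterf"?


Word: "faster", Candidate: "saterf"
Method: check if candidate is substring of word+word
"fasterfaster" contains "saterf"? No
Is rotation = No


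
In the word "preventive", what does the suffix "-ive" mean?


Suffix: -ive
As in: preventive -> prevent + -ive
Meaning = tending to


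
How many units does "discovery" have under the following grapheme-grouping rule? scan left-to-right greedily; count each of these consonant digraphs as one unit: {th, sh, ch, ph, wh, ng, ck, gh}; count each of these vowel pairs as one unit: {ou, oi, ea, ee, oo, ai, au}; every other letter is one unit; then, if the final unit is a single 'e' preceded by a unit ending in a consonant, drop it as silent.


Word: "discovery" (9 letters)
Left-to-right scan:
  (1) 'd' (letter)
  (2) 'i' (letter)
  (3) 's' (letter)
  (4) 'c' (letter)
  (5) 'o' (letter)
  (6) 'v' (letter)
  (7) 'e' (letter)
  (8) 'r' (letter)
  (9) 'y' (letter)
Units from scan: 9
Sound units = 9 units


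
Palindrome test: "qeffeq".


Word: "qeffeq"
Reversed: "qeffeq"
Forward == Backward? qeffeq == qeffeq
Palindrome = Yes


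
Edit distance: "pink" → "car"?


Word 1: "pink" (length 4)
Word 2: "car" (length 3)
One optimal edit sequence (insert/delete/substitute each cost 1):
  1. delete 'p'  (+1)
  2. substitute 'i' -> 'c'  (+1)
  3. substitute 'n' -> 'a'  (+1)
  4. substitute 'k' -> 'r'  (+1)
Total edit operations: 4
Edit distance = 4


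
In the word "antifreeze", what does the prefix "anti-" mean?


Prefix: anti-
As in: antifreeze -> anti- + freeze
Meaning = against


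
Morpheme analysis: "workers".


Word: "workers"
Morphemes: work / -er / -s
Each morpheme carries meaning
= 3 morphemes


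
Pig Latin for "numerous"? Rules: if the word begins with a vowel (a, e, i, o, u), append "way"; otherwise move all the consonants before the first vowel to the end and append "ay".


Word: "numerous"
Starts with consonant(s) → move to end, add 'ay'
Consonant cluster: "n"
Pig Latin = "umerousnay"


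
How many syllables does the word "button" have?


Word: "button"
Syllable breakdown: but | ton
Counting: 2 parts
= 2 syllables


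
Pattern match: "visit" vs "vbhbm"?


Pattern of "visit": [0, 1, 2, 1, 3]
Pattern of "vbhbm": [0, 1, 2, 1, 3]
Patterns match
Same pattern = Yes


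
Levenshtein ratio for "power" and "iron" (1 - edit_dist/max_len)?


Word 1: "power" (length 5)
Word 2: "iron" (length 4)
One optimal edit sequence:
  1. delete 'p'  (+1)
  2. substitute 'o' -> 'i'  (+1)
  3. substitute 'w' -> 'r'  (+1)
  4. substitute 'e' -> 'o'  (+1)
  5. substitute 'r' -> 'n'  (+1)
Edit distance = 5
Max length = max(5, 4) = 5
Similarity = 1 - 5/5
= 0.0000


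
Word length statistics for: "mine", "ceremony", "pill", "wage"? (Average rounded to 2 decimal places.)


Lengths: "mine"=4, "ceremony"=8, "pill"=4, "wage"=4
Sum = 20, Count = 4
Average = 20/4 = 5.00
= avg=5.00, min=4, max=8


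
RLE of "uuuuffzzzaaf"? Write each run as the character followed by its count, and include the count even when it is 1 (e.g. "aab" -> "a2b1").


String: "uuuuffzzzaaf"
Scanning for consecutive runs:
  'u' x 4
  'f' x 2
  'z' x 3
  'a' x 2
  'f' x 1
RLE = "u4f2z3a2f1"


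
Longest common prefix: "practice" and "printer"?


Word 1: "practice"
Word 2: "printer"
Comparing from start:
  Pos 0: 'p' == 'p'
  Pos 1: 'r' == 'r'
  Pos 2: 'a' != 'i' (stop)
LCP = "pr" (length 2)


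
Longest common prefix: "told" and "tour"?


Word 1: "told"
Word 2: "tour"
Comparing from start:
  Pos 0: 't' == 't'
  Pos 1: 'o' == 'o'
  Pos 2: 'l' != 'u' (stop)
LCP = "to" (length 2)


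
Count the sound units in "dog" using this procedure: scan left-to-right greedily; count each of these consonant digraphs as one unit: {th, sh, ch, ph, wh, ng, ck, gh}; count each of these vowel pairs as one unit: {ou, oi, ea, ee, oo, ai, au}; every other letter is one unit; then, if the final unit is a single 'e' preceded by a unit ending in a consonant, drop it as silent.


Word: "dog" (3 letters)
Left-to-right scan:
  1. 'd' (letter)
  2. 'o' (letter)
  3. 'g' (letter)
Units from scan: 3
Sound units = 3 units


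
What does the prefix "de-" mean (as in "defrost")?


Prefix: de-
Example: defrost = de- + frost
Meaning = remove / reverse


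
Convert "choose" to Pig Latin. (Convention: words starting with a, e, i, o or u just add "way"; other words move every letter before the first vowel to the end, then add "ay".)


Word: "choose"
Starts with consonant(s) → move to end, add 'ay'
Consonant cluster: "ch"
Pig Latin = "oosechay"


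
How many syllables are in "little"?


Word: "little"
Syllable breakdown: lit · tle
Counting: 2 parts
= 2 syllables


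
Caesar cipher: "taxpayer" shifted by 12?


Word: "taxpayer"
Shift: 12
Each letter → (letter + shift) mod 26:
  't' (19) + 12 = 5 → 'f'
  'a' (0) + 12 = 12 → 'm'
  'x' (23) + 12 = 9 → 'j'
  'p' (15) + 12 = 1 → 'b'
  'a' (0) + 12 = 12 → 'm'
  'y' (24) + 12 = 10 → 'k'
  'e' (4) + 12 = 16 → 'q'
  'r' (17) + 12 = 3 → 'd'
Result = "fmjbmkqd"


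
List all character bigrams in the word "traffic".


Word: "traffic" (length 7)
Number of bigrams = 7 - 2 + 1 = 6
  Position 0: "tr"
  Position 1: "ra"
  Position 2: "af"
  Position 3: "ff"
  Position 4: "fi"
  Position 5: "ic"
Bigrams = "tr", "ra", "af", "ff", "fi", "ic"


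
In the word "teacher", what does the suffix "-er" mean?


Suffix: -er
Example: teacher = teach + -er
Meaning = one who / more


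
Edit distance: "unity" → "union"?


Word 1: "unity" (length 5)
Word 2: "union" (length 5)
One optimal edit sequence (insert/delete/substitute each cost 1):
  1. keep 'u'
  2. keep 'n'
  3. keep 'i'
  4. substitute 't' -> 'o'  (+1)
  5. substitute 'y' -> 'n'  (+1)
Total edit operations: 2
Edit distance = 2


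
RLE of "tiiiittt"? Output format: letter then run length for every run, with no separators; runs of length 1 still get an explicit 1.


String: "tiiiittt"
Scanning for consecutive runs:
  't' x 1
  'i' x 4
  't' x 3
RLE = "t1i4t3"


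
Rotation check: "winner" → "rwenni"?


Word: "winner", Candidate: "rwenni"
Method: check if candidate is substring of word+word
"winnerwinner" contains "rwenni"? No
Is rotation = No


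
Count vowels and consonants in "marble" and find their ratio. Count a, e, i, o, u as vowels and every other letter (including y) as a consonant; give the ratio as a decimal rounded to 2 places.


Word: "marble"
Vowels (a,e,i,o,u): 2
Consonants: 4
Ratio = 2/4
= 0.50


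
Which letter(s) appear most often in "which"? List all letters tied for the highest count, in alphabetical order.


Word: "which"
Letter counts:
  'c': 1
  'h': 2
  'i': 1
  'w': 1
Maximum count = 2
Most frequent = 'h' (2 times each)


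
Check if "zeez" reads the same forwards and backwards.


Word: "zeez"
Reversed: "zeez"
Forward == Backward? zeez == zeez
Palindrome = Yes


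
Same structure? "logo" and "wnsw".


Pattern of "logo": [0, 1, 2, 1]
Pattern of "wnsw": [0, 1, 2, 0]
Patterns do not match
Same pattern = No


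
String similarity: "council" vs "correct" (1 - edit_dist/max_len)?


Word 1: "council" (length 7)
Word 2: "correct" (length 7)
One optimal edit sequence:
  1. keep 'c'
  2. keep 'o'
  3. substitute 'u' -> 'r'  (+1)
  4. substitute 'n' -> 'r'  (+1)
  5. substitute 'c' -> 'e'  (+1)
  6. substitute 'i' -> 'c'  (+1)
  7. substitute 'l' -> 't'  (+1)
Edit distance = 5
Max length = max(7, 7) = 7
Similarity = 1 - 5/7
= 0.2857


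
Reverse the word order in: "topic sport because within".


Original: "topic sport because within"
Words (1..n): topic | sport | because | within
Reversed (n..1): within | because | sport | topic
Result = "within because sport topic"


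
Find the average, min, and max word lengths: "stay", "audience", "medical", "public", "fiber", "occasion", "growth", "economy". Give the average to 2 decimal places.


Lengths: "stay"=4, "audience"=8, "medical"=7, "public"=6, "fiber"=5, "occasion"=8, "growth"=6, "economy"=7
Sum = 51, Count = 8
Average = 51/8 = 6.38
= avg=6.38, min=4, max=8


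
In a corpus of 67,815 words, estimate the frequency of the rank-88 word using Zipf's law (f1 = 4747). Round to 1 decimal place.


Zipf's law: f(r) = f(1) / r
f(1) = 4747
f(88) = 4747 / 88
= 53.9 occurrences


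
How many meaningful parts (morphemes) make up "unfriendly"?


Word: "unfriendly"
Morphemes: un- + friend + -ly
Each morpheme carries meaning
= 3 morphemes


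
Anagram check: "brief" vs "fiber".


Word 1: "brief" → sorted: befir
Word 2: "fiber" → sorted: befir
Same letters? befir == befir
Anagram = Yes


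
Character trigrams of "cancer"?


Word: "cancer" (length 6)
Number of trigrams = 6 - 3 + 1 = 4
  Position 0: "can"
  Position 1: "anc"
  Position 2: "nce"
  Position 3: "cer"
Trigrams = "can", "anc", "nce", "cer"


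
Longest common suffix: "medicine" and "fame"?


Word 1: "medicine"
Word 2: "fame"
Comparing from end:
  Pos -1: 'e' == 'e'
  Pos -2: 'n' != 'm' (stop)
LCS = "e" (length 1)


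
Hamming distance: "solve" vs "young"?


Comparing character by character (same length = 5):
  Pos 0: 's' vs 'y' !=
  Pos 1: 'o' vs 'o' =
  Pos 2: 'l' vs 'u' !=
  Pos 3: 'v' vs 'n' !=
  Pos 4: 'e' vs 'g' !=
Hamming distance = 4


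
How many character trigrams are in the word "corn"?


Word: "corn" (length 4)
Number of 3-grams = length - 3 + 1 = 4 - 3 + 1
= 2


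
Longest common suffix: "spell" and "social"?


Word 1: "spell"
Word 2: "social"
Comparing from end:
  Pos -1: 'l' == 'l'
  Pos -2: 'l' != 'a' (stop)
LCS = "l" (length 1)


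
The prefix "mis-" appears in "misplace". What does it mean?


Prefix: mis-
Example: misplace = mis- + place
Meaning = wrongly


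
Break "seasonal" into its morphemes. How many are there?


Word: "seasonal"
Morphemes: season + -al
Each morpheme carries meaning
= 2 morphemes


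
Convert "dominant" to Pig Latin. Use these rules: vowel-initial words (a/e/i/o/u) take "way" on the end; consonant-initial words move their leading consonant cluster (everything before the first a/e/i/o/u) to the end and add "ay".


Word: "dominant"
Starts with consonant(s) → move to end, add 'ay'
Consonant cluster: "d"
Pig Latin = "ominantday"


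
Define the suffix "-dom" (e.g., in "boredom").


Suffix: -dom
As in: boredom -> bore + -dom
Meaning = state / realm


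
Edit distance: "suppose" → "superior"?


Word 1: "suppose" (length 7)
Word 2: "superior" (length 8)
One optimal edit sequence (insert/delete/substitute each cost 1):
  1. keep 's'
  2. keep 'u'
  3. keep 'p'
  4. insert 'e'  (+1)
  5. substitute 'p' -> 'r'  (+1)
  6. substitute 'o' -> 'i'  (+1)
  7. substitute 's' -> 'o'  (+1)
  8. substitute 'e' -> 'r'  (+1)
Total edit operations: 5
Edit distance = 5


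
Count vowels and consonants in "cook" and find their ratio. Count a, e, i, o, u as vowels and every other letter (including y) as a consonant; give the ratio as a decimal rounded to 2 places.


Word: "cook"
Vowels (a,e,i,o,u): 2
Consonants: 2
Ratio = 2/2
= 1.00


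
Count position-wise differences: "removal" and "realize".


Comparing character by character (same length = 7):
  Pos 0: 'r' vs 'r' =
  Pos 1: 'e' vs 'e' =
  Pos 2: 'm' vs 'a' !=
  Pos 3: 'o' vs 'l' !=
  Pos 4: 'v' vs 'i' !=
  Pos 5: 'a' vs 'z' !=
  Pos 6: 'l' vs 'e' !=
Hamming distance = 5


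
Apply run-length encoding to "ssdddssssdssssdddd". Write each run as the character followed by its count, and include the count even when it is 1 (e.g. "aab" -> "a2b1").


String: "ssdddssssdssssdddd"
Scanning for consecutive runs:
  's' x 2
  'd' x 3
  's' x 4
  'd' x 1
  's' x 4
  'd' x 4
RLE = "s2d3s4d1s4d4"


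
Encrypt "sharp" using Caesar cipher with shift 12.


Word: "sharp"
Shift: 12
Each letter → (letter + shift) mod 26:
  's' (18) + 12 = 4 → 'e'
  'h' (7) + 12 = 19 → 't'
  'a' (0) + 12 = 12 → 'm'
  'r' (17) + 12 = 3 → 'd'
  'p' (15) + 12 = 1 → 'b'
Result = "etmdb"


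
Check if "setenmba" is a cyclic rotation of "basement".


Word: "basement", Candidate: "setenmba"
Method: check if candidate is substring of word+word
"basementbasement" contains "setenmba"? No
Is rotation = No


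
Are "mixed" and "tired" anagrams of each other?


Word 1: "mixed" → sorted: deimx
Word 2: "tired" → sorted: deirt
Same letters? deimx != deirt
Anagram = No


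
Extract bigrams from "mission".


Word: "mission" (length 7)
Number of bigrams = 7 - 2 + 1 = 6
  Position 0: "mi"
  Position 1: "is"
  Position 2: "ss"
  Position 3: "si"
  Position 4: "io"
  Position 5: "on"
Bigrams = "mi", "is", "ss", "si", "io", "on"


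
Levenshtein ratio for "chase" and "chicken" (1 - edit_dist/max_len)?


Word 1: "chase" (length 5)
Word 2: "chicken" (length 7)
One optimal edit sequence:
  1. keep 'c'
  2. keep 'h'
  3. insert 'i'  (+1)
  4. substitute 'a' -> 'c'  (+1)
  5. substitute 's' -> 'k'  (+1)
  6. keep 'e'
  7. insert 'n'  (+1)
Edit distance = 4
Max length = max(5, 7) = 7
Similarity = 1 - 4/7
= 0.4286


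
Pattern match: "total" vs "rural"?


Pattern of "total": [0, 1, 0, 2, 3]
Pattern of "rural": [0, 1, 0, 2, 3]
Patterns match
Same pattern = Yes


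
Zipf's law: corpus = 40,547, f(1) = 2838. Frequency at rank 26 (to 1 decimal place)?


Zipf's law: f(r) = f(1) / r
f(1) = 2838
f(26) = 2838 / 26
= 109.2 occurrences


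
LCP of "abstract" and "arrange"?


Word 1: "abstract"
Word 2: "arrange"
Comparing from start:
  Pos 0: 'a' == 'a'
  Pos 1: 'b' != 'r' (stop)
LCP = "a" (length 1)


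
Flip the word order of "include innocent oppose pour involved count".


Original: "include innocent oppose pour involved count"
Words (1..n): include | innocent | oppose | pour | involved | count
Reversed (n..1): count | involved | pour | oppose | innocent | include
Result = "count involved pour oppose innocent include"


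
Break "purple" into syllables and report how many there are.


Word: "purple"
Syllable breakdown: pur · ple
Counting: 2 parts
= 2 syllables


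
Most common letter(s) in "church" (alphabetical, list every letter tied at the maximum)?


Word: "church"
Letter counts:
  'c': 2
  'h': 2
  'r': 1
  'u': 1
Maximum count = 2
Most frequent = 'c', 'h' (2 times each)


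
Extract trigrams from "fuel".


Word: "fuel" (length 4)
Number of trigrams = 4 - 3 + 1 = 2
  Position 0: "fue"
  Position 1: "uel"
Trigrams = "fue", "uel"


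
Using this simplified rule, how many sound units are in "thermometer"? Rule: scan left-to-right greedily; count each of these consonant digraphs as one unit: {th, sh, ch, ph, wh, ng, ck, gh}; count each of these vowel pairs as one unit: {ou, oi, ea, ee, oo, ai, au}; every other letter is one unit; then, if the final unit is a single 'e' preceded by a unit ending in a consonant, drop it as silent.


Word: "thermometer" (11 letters)
Left-to-right scan:
  (1) 'th' (digraph)
  (2) 'e' (letter)
  (3) 'r' (letter)
  (4) 'm' (letter)
  (5) 'o' (letter)
  (6) 'm' (letter)
  (7) 'e' (letter)
  (8) 't' (letter)
  (9) 'e' (letter)
  (10) 'r' (letter)
Units from scan: 10
Sound units = 10 units


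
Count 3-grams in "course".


Word: "course" (length 6)
Number of 3-grams = length - 3 + 1 = 6 - 3 + 1
= 4


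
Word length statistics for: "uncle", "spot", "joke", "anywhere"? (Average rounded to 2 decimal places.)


Lengths: "uncle"=5, "spot"=4, "joke"=4, "anywhere"=8
Sum = 21, Count = 4
Average = 21/4 = 5.25
= avg=5.25, min=4, max=8


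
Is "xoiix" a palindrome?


Word: "xoiix"
Reversed: "xiiox"
Forward == Backward? xoiix != xiiox
Palindrome = No


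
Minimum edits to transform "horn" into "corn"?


Word 1: "horn" (length 4)
Word 2: "corn" (length 4)
One optimal edit sequence (insert/delete/substitute each cost 1):
  1. substitute 'h' -> 'c'  (+1)
  2. keep 'o'
  3. keep 'r'
  4. keep 'n'
Total edit operations: 1
Edit distance = 1


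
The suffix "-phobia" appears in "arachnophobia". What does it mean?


Suffix: -phobia
As in: arachnophobia -> arachno- + -phobia
Meaning = fear of


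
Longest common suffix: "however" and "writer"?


Word 1: "however"
Word 2: "writer"
Comparing from end:
  Pos -1: 'r' == 'r'
  Pos -2: 'e' == 'e'
  Pos -3: 'v' != 't' (stop)
LCS = "er" (length 2)


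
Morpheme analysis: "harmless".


Word: "harmless"
Morphemes: harm + -less
Each morpheme carries meaning
= 2 morphemes


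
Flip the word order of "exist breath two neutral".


Original: "exist breath two neutral"
Words (1..n): exist | breath | two | neutral
Reversed (n..1): neutral | two | breath | exist
Result = "neutral two breath exist"


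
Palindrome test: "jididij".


Word: "jididij"
Reversed: "jididij"
Forward == Backward? jididij == jididij
Palindrome = Yes


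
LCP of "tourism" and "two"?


Word 1: "tourism"
Word 2: "two"
Comparing from start:
  Pos 0: 't' == 't'
  Pos 1: 'o' != 'w' (stop)
LCP = "t" (length 1)


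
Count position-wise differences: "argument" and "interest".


Comparing character by character (same length = 8):
  Pos 0: 'a' vs 'i' !=
  Pos 1: 'r' vs 'n' !=
  Pos 2: 'g' vs 't' !=
  Pos 3: 'u' vs 'e' !=
  Pos 4: 'm' vs 'r' !=
  Pos 5: 'e' vs 'e' =
  Pos 6: 'n' vs 's' !=
  Pos 7: 't' vs 't' =
Hamming distance = 6


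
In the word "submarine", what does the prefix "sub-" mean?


Prefix: sub-
As in: submarine -> sub- + marine
Meaning = under / below


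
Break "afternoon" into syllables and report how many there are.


Word: "afternoon"
Syllable breakdown: af-ter-noon
Counting: 3 parts
= 3 syllables


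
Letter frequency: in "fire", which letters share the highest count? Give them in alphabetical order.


Word: "fire"
Letter counts:
  'e': 1
  'f': 1
  'i': 1
  'r': 1
Maximum count = 1
Most frequent = 'e', 'f', 'i', 'r' (1 time each)


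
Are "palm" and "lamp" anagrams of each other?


Word 1: "palm" → sorted: almp
Word 2: "lamp" → sorted: almp
Same letters? almp == almp
Anagram = Yes


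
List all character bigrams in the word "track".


Word: "track" (length 5)
Number of bigrams = 5 - 2 + 1 = 4
  Position 0: "tr"
  Position 1: "ra"
  Position 2: "ac"
  Position 3: "ck"
Bigrams = "tr", "ra", "ac", "ck"


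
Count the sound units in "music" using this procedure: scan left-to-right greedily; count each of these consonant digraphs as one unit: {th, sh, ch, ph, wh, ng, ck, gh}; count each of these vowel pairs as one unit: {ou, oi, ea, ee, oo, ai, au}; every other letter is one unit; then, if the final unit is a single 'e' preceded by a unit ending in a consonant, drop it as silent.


Word: "music" (5 letters)
Left-to-right scan:
  (1) 'm' (letter)
  (2) 'u' (letter)
  (3) 's' (letter)
  (4) 'i' (letter)
  (5) 'c' (letter)
Units from scan: 5
Sound units = 5 units


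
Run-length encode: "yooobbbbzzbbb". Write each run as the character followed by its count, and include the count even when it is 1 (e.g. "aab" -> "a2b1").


String: "yooobbbbzzbbb"
Scanning for consecutive runs:
  'y' x 1
  'o' x 3
  'b' x 4
  'z' x 2
  'b' x 3
RLE = "y1o3b4z2b3"


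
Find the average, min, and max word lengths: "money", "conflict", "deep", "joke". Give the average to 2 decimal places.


Lengths: "money"=5, "conflict"=8, "deep"=4, "joke"=4
Sum = 21, Count = 4
Average = 21/4 = 5.25
= avg=5.25, min=4, max=8


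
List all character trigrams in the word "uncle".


Word: "uncle" (length 5)
Number of trigrams = 5 - 3 + 1 = 3
  Position 0: "unc"
  Position 1: "ncl"
  Position 2: "cle"
Trigrams = "unc", "ncl", "cle"


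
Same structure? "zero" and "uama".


Pattern of "zero": [0, 1, 2, 3]
Pattern of "uama": [0, 1, 2, 1]
Patterns do not match
Same pattern = No


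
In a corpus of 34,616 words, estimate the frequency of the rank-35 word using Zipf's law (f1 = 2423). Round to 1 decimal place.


Zipf's law: f(r) = f(1) / r
f(1) = 2423
f(35) = 2423 / 35
= 69.2 occurrences


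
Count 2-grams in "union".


Word: "union" (length 5)
Number of 2-grams = length - 2 + 1 = 5 - 2 + 1
= 4


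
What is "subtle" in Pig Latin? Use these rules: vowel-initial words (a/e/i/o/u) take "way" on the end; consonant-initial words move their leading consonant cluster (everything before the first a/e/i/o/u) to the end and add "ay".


Word: "subtle"
Starts with consonant(s) → move to end, add 'ay'
Consonant cluster: "s"
Pig Latin = "ubtlesay"


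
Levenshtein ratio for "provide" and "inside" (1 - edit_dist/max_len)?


Word 1: "provide" (length 7)
Word 2: "inside" (length 6)
One optimal edit sequence:
  1. delete 'p'  (+1)
  2. substitute 'r' -> 'i'  (+1)
  3. substitute 'o' -> 'n'  (+1)
  4. substitute 'v' -> 's'  (+1)
  5. keep 'i'
  6. keep 'd'
  7. keep 'e'
Edit distance = 4
Max length = max(7, 6) = 7
Similarity = 1 - 4/7
= 0.4286


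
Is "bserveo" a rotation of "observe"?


Word: "observe", Candidate: "bserveo"
Method: check if candidate is substring of word+word
"observeobserve" contains "bserveo"? Yes
Is rotation = Yes


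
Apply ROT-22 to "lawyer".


Word: "lawyer"
Shift: 22
Each letter → (letter + shift) mod 26:
  'l' (11) + 22 = 7 → 'h'
  'a' (0) + 22 = 22 → 'w'
  'w' (22) + 22 = 18 → 's'
  'y' (24) + 22 = 20 → 'u'
  'e' (4) + 22 = 0 → 'a'
  'r' (17) + 22 = 13 → 'n'
Result = "hwsuan"


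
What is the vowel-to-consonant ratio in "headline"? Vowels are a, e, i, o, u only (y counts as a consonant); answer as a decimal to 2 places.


Word: "headline"
Vowels (a,e,i,o,u): 4
Consonants: 4
Ratio = 4/4
= 1.00


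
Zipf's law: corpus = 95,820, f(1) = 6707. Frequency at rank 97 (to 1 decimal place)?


Zipf's law: f(r) = f(1) / r
f(1) = 6707
f(97) = 6707 / 97
= 69.1 occurrences


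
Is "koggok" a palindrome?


Word: "koggok"
Reversed: "koggok"
Forward == Backward? koggok == koggok
Palindrome = Yes


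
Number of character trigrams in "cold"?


Word: "cold" (length 4)
Number of 3-grams = length - 3 + 1 = 4 - 3 + 1
= 2


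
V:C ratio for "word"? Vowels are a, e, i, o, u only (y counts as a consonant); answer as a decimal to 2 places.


Word: "word"
Vowels (a,e,i,o,u): 1
Consonants: 3
Ratio = 1/3
= 0.33


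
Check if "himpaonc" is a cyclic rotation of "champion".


Word: "champion", Candidate: "himpaonc"
Method: check if candidate is substring of word+word
"championchampion" contains "himpaonc"? No
Is rotation = No


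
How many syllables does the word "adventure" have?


Word: "adventure"
Syllable breakdown: ad / ven / ture
Counting: 3 parts
= 3 syllables


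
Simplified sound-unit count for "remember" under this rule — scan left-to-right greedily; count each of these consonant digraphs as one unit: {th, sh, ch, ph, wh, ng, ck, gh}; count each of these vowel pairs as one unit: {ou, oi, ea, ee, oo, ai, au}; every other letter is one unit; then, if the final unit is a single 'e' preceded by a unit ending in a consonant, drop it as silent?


Word: "remember" (8 letters)
Left-to-right scan:
  1. 'r' (letter)
  2. 'e' (letter)
  3. 'm' (letter)
  4. 'e' (letter)
  5. 'm' (letter)
  6. 'b' (letter)
  7. 'e' (letter)
  8. 'r' (letter)
Units from scan: 8
Sound units = 8 units


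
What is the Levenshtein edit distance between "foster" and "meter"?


Word 1: "foster" (length 6)
Word 2: "meter" (length 5)
One optimal edit sequence (insert/delete/substitute each cost 1):
  1. delete 'f'  (+1)
  2. substitute 'o' -> 'm'  (+1)
  3. substitute 's' -> 'e'  (+1)
  4. keep 't'
  5. keep 'e'
  6. keep 'r'
Total edit operations: 3
Edit distance = 3


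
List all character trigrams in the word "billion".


Word: "billion" (length 7)
Number of trigrams = 7 - 3 + 1 = 5
  Position 0: "bil"
  Position 1: "ill"
  Position 2: "lli"
  Position 3: "lio"
  Position 4: "ion"
Trigrams = "bil", "ill", "lli", "lio", "ion"


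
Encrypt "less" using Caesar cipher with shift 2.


Word: "less"
Shift: 2
Each letter → (letter + shift) mod 26:
  'l' (11) + 2 = 13 → 'n'
  'e' (4) + 2 = 6 → 'g'
  's' (18) + 2 = 20 → 'u'
  's' (18) + 2 = 20 → 'u'
Result = "nguu"


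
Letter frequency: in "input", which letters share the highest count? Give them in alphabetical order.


Word: "input"
Letter counts:
  'i': 1
  'n': 1
  'p': 1
  't': 1
  'u': 1
Maximum count = 1
Most frequent = 'i', 'n', 'p', 't', 'u' (1 time each)


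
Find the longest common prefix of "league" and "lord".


Word 1: "league"
Word 2: "lord"
Comparing from start:
  Pos 0: 'l' == 'l'
  Pos 1: 'e' != 'o' (stop)
LCP = "l" (length 1)


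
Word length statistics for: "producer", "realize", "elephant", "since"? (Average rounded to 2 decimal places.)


Lengths: "producer"=8, "realize"=7, "elephant"=8, "since"=5
Sum = 28, Count = 4
Average = 28/4 = 7.00
= avg=7.00, min=5, max=8


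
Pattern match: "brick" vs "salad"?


Pattern of "brick": [0, 1, 2, 3, 4]
Pattern of "salad": [0, 1, 2, 1, 3]
Patterns do not match
Same pattern = No


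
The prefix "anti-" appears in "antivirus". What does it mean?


Prefix: anti-
Example: antivirus (anti- + virus)
Meaning = against


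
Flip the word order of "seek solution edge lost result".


Original: "seek solution edge lost result"
Words (1..n): seek | solution | edge | lost | result
Reversed (n..1): result | lost | edge | solution | seek
Result = "result lost edge solution seek"


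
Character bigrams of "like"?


Word: "like" (length 4)
Number of bigrams = 4 - 2 + 1 = 3
  Position 0: "li"
  Position 1: "ik"
  Position 2: "ke"
Bigrams = "li", "ik", "ke"


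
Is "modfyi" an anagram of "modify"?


Word 1: "modify" → sorted: dfimoy
Word 2: "modfyi" → sorted: dfimoy
Same letters? dfimoy == dfimoy
Anagram = Yes


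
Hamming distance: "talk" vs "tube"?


Comparing character by character (same length = 4):
  Pos 0: 't' vs 't' =
  Pos 1: 'a' vs 'u' !=
  Pos 2: 'l' vs 'b' !=
  Pos 3: 'k' vs 'e' !=
Hamming distance = 3


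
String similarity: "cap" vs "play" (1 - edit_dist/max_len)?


Word 1: "cap" (length 3)
Word 2: "play" (length 4)
One optimal edit sequence:
  1. insert 'p'  (+1)
  2. substitute 'c' -> 'l'  (+1)
  3. keep 'a'
  4. substitute 'p' -> 'y'  (+1)
Edit distance = 3
Max length = max(3, 4) = 4
Similarity = 1 - 3/4
= 0.2500
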